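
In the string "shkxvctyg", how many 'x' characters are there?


Input string: 'shkxvctyg'
Target character: 'x'
Scan each position: s[3]='x'
Matches found at indices: 3
Total: 1


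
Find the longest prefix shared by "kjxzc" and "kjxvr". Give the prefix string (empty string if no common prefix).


String 1: 'kjxzc'
String 2: 'kjxvr'
Compare position by position:
pos 0: 'k' vs 'k' match
pos 1: 'j' vs 'j' match
pos 2: 'x' vs 'x' match
pos 3: 'z' vs 'v' differ -> stop
Longest common prefix: "kjx" (length 3)


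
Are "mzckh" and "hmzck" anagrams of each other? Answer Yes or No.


String 1: 'mzckh' -> sorted: 'chkmz'
String 2: 'hmzck' -> sorted: 'chkmz'
Compare sorted forms: 'chkmz' == 'chkmz'
Anagram: Yes


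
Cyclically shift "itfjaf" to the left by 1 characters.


Input: 'itfjaf', shift = 1
Operation: split at index 1 and swap parts
Front part s[0:1] = 'i'
Back part s[1:] = 'tfjaf'
Rotated = back + front = 'tfjaf' + 'i'
Result: tfjafi


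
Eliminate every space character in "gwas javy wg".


Input string: 'gwas javy wg'
Operation: remove all spaces
Words: 'gwas', 'javy', 'wg'
Join without spaces: gwasjavywg


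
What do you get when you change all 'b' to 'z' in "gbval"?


Input string: 'gbval'
Operation: replace 'b' with 'z'
Positions of 'b': 1
After replacement: gzval


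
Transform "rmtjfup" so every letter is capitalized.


Input string: 'rmtjfup'
Operation: convert each letter to uppercase
Mapping: 'r'->'R', 'm'->'M', 't'->'T', 'j'->'J', 'f'->'F', 'u'->'U', 'p'->'P'
Result: RMTJFUP


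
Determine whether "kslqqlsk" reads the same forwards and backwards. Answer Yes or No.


Input string: 'kslqqlsk'
Reversed: 'kslqqlsk'
Compare pairs: s[0]='k' vs s[7]='k' (match), s[1]='s' vs s[6]='s' (match), s[2]='l' vs s[5]='l' (match), s[3]='q' vs s[4]='q' (match)
Palindrome: Yes


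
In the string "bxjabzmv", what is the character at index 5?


Input string: 'bxjabzmv'
Operation: get character at index 5
Index mapping: s[0]='b', s[1]='x', s[2]='j', s[3]='a', s[4]='b', s[5]='z'
Result: 'z'


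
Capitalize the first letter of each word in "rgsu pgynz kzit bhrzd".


Input string: 'rgsu pgynz kzit bhrzd'
Operation: capitalize first letter of each word
Word transformations: 'rgsu'->'Rgsu', 'pgynz'->'Pgynz', 'kzit'->'Kzit', 'bhrzd'->'Bhrzd'
Result: Rgsu Pgynz Kzit Bhrzd


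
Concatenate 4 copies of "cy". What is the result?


Input string: 'cy'
Operation: repeat 4 times
Concatenation: 'cy' + 'cy' + 'cy' + 'cy'
Result: cycycycy


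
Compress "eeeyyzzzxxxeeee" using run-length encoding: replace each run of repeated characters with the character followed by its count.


Input: 'eeeyyzzzxxxeeee'
Operation: identify consecutive runs
Runs: 'eee' -> e3, 'yy' -> y2, 'zzz' -> z3, 'xxx' -> x3, 'eeee' -> e4
Encoded: e3y2z3x3e4


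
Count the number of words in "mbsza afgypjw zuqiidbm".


Input string: 'mbsza afgypjw zuqiidbm'
Operation: split by spaces
Words found: 'mbsza', 'afgypjw', 'zuqiidbm'
Word count: 3


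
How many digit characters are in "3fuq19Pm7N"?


Input string: '3fuq19Pm7N'
Operation: count digit characters (0-9)
Scan: '3'(digit), 'f', 'u', 'q', '1'(digit), '9'(digit), 'P', 'm', '7'(digit), 'N'
Digits found: 4
Result: 4


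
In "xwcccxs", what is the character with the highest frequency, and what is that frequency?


Input: 'xwcccxs'
Operation: tally each character
Counts: 'c':3, 's':1, 'w':1, 'x':2
Maximum: 'c' appears 3 times


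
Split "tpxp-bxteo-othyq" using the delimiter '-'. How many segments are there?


Input string: 'tpxp-bxteo-othyq'
Delimiter: '-'
Split result: 'tpxp', 'bxteo', 'othyq'
Number of parts: 3


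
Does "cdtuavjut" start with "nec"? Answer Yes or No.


Input string: 'cdtuavjut'
Prefix to check: 'nec'
First 3 characters of input: 'cdt'
Match: False
Result: No


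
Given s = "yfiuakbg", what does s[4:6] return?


Input string: 'yfiuakbg'
Operation: slice [4:6]
Extract characters: s[4]='a', s[5]='k'
Result: ak


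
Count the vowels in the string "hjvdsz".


Input string: 'hjvdsz'
Operation: count vowels (a, e, i, o, u)
Scan: s[0]='h', s[1]='j', s[2]='v', s[3]='d', s[4]='s', s[5]='z'
Vowels found: 0
Result: 0


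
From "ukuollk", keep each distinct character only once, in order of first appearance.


Input: 'ukuollk'
Operation: keep first occurrence of each character
Scan: s[0]='u' new -> keep; s[1]='k' new -> keep; s[2]='u' seen -> skip; s[3]='o' new -> keep; s[4]='l' new -> keep; s[5]='l' seen -> skip; s[6]='k' seen -> skip
Result: ukol


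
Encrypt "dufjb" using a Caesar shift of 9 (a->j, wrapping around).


Input: 'dufjb', shift = 9
Operation: for each letter, (position + 9) mod 26
Mapping: 'd'(3+9=12)->'m', 'u'(20+9=29, 29 mod 26=3)->'d', 'f'(5+9=14)->'o', 'j'(9+9=18)->'s', 'b'(1+9=10)->'k'
Result: mdosk


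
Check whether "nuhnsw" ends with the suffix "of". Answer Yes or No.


Input string: 'nuhnsw'
Suffix to check: 'of'
Last 2 characters of input: 'sw'
Match: False
Result: No


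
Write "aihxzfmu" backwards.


Input string: 'aihxzfmu'
Operation: reverse character order
Original order: 'a' -> 'i' -> 'h' -> 'x' -> 'z' -> 'f' -> 'm' -> 'u'
Reversed order: 'u' -> 'm' -> 'f' -> 'z' -> 'x' -> 'h' -> 'i' -> 'a'
Result: umfzxhia


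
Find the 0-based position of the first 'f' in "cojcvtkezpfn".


Input string: 'cojcvtkezpfn'
Target: 'f'
Scanning left to right: s[0]='c', s[1]='o', s[2]='j', s[3]='c', s[4]='v', s[5]='t', s[6]='k', s[7]='e', s[8]='z', s[9]='p', s[10]='f'
First match at index: 10


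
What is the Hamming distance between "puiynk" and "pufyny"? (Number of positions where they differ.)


String 1: 'puiynk'
String 2: 'pufyny'
Compare each position: pos 0: 'p'=='p', pos 1: 'u'=='u', pos 2: 'i'!='f', pos 3: 'y'=='y', pos 4: 'n'=='n', pos 5: 'k'!='y'
Differing positions: 2
Hamming distance: 2


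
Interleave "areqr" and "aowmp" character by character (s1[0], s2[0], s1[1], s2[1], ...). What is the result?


String 1: 'areqr'
String 2: 'aowmp'
Operation: alternate characters
Pairs: 'a'+'a', 'r'+'o', 'e'+'w', 'q'+'m', 'r'+'p'
Result: aaroewqmrp


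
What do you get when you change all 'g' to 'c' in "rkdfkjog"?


Input string: 'rkdfkjog'
Operation: replace 'g' with 'c'
Positions of 'g': 7
After replacement: rkdfkjoc


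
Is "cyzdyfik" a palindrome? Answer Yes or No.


Input string: 'cyzdyfik'
Reversed: 'kifydzyc'
Compare pairs: s[0]='c' vs s[7]='k' (mismatch), s[1]='y' vs s[6]='i' (mismatch), s[2]='z' vs s[5]='f' (mismatch), s[3]='d' vs s[4]='y' (mismatch)
Palindrome: No


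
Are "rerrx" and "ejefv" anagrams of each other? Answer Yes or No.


String 1: 'rerrx' -> sorted: 'errrx'
String 2: 'ejefv' -> sorted: 'eefjv'
Compare sorted forms: 'errrx' != 'eefjv'
Anagram: No


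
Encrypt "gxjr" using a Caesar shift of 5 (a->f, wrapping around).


Input: 'gxjr', shift = 5
Operation: for each letter, (position + 5) mod 26
Mapping: 'g'(6+5=11)->'l', 'x'(23+5=28, 28 mod 26=2)->'c', 'j'(9+5=14)->'o', 'r'(17+5=22)->'w'
Result: lcow


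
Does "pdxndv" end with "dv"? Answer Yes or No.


Input string: 'pdxndv'
Suffix to check: 'dv'
Last 2 characters of input: 'dv'
Match: True
Result: Yes


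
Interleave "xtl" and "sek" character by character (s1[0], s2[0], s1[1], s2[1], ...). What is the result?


String 1: 'xtl'
String 2: 'sek'
Operation: alternate characters
Pairs: 'x'+'s', 't'+'e', 'l'+'k'
Result: xstelk


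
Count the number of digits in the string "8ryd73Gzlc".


Input string: '8ryd73Gzlc'
Operation: count digit characters (0-9)
Scan: '8'(digit), 'r', 'y', 'd', '7'(digit), '3'(digit), 'G', 'z', 'l', 'c'
Digits found: 3
Result: 3


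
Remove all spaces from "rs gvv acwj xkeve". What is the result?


Input string: 'rs gvv acwj xkeve'
Operation: remove all spaces
Words: 'rs', 'gvv', 'acwj', 'xkeve'
Join without spaces: rsgvvacwjxkeve


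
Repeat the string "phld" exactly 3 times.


Input string: 'phld'
Operation: repeat 3 times
Concatenation: 'phld' + 'phld' + 'phld'
Result: phldphldphld


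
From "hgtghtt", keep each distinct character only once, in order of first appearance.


Input: 'hgtghtt'
Operation: keep first occurrence of each character
Scan: s[0]='h' new -> keep; s[1]='g' new -> keep; s[2]='t' new -> keep; s[3]='g' seen -> skip; s[4]='h' seen -> skip; s[5]='t' seen -> skip; s[6]='t' seen -> skip
Result: hgt


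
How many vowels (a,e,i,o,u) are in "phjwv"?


Input string: 'phjwv'
Operation: count vowels (a, e, i, o, u)
Scan: s[0]='p', s[1]='h', s[2]='j', s[3]='w', s[4]='v'
Vowels found: 0
Result: 0


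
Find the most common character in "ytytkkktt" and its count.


Input: 'ytytkkktt'
Operation: tally each character
Counts: 'k':3, 't':4, 'y':2
Maximum: 't' appears 4 times


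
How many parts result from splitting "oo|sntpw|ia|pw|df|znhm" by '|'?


Input string: 'oo|sntpw|ia|pw|df|znhm'
Delimiter: '|'
Split result: 'oo', 'sntpw', 'ia', 'pw', 'df', 'znhm'
Number of parts: 6


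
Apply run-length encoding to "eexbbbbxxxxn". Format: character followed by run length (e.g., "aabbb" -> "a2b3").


Input: 'eexbbbbxxxxn'
Operation: identify consecutive runs
Runs: 'ee' -> e2, 'x' -> x1, 'bbbb' -> b4, 'xxxx' -> x4, 'n' -> n1
Encoded: e2x1b4x4n1


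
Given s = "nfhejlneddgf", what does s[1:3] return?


Input string: 'nfhejlneddgf'
Operation: slice [1:3]
Extract characters: s[1]='f', s[2]='h'
Result: fh


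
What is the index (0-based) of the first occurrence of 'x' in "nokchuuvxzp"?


Input string: 'nokchuuvxzp'
Target: 'x'
Scanning left to right: s[0]='n', s[1]='o', s[2]='k', s[3]='c', s[4]='h', s[5]='u', s[6]='u', s[7]='v', s[8]='x'
First match at index: 8


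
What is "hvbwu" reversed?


Input string: 'hvbwu'
Operation: reverse character order
Original order: 'h' -> 'v' -> 'b' -> 'w' -> 'u'
Reversed order: 'u' -> 'w' -> 'b' -> 'v' -> 'h'
Result: uwbvh


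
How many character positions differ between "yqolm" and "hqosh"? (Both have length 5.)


String 1: 'yqolm'
String 2: 'hqosh'
Compare each position: pos 0: 'y'!='h', pos 1: 'q'=='q', pos 2: 'o'=='o', pos 3: 'l'!='s', pos 4: 'm'!='h'
Differing positions: 3
Hamming distance: 3


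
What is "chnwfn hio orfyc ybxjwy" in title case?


Input string: 'chnwfn hio orfyc ybxjwy'
Operation: capitalize first letter of each word
Word transformations: 'chnwfn'->'Chnwfn', 'hio'->'Hio', 'orfyc'->'Orfyc', 'ybxjwy'->'Ybxjwy'
Result: Chnwfn Hio Orfyc Ybxjwy


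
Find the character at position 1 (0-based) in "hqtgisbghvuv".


Input string: 'hqtgisbghvuv'
Operation: get character at index 1
Index mapping: s[0]='h', s[1]='q'
Result: 'q'


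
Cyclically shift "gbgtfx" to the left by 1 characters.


Input: 'gbgtfx', shift = 1
Operation: split at index 1 and swap parts
Front part s[0:1] = 'g'
Back part s[1:] = 'bgtfx'
Rotated = back + front = 'bgtfx' + 'g'
Result: bgtfxg


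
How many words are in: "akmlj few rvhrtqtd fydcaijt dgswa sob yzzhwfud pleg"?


Input string: 'akmlj few rvhrtqtd fydcaijt dgswa sob yzzhwfud pleg'
Operation: split by spaces
Words found: 'akmlj', 'few', 'rvhrtqtd', 'fydcaijt', 'dgswa', 'sob', 'yzzhwfud', 'pleg'
Word count: 8


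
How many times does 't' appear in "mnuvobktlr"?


Input string: 'mnuvobktlr'
Target character: 't'
Scan each position: s[7]='t'
Matches found at indices: 7
Total: 1


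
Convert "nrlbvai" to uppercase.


Input string: 'nrlbvai'
Operation: convert each letter to uppercase
Mapping: 'n'->'N', 'r'->'R', 'l'->'L', 'b'->'B', 'v'->'V', 'a'->'A', 'i'->'I'
Result: NRLBVAI


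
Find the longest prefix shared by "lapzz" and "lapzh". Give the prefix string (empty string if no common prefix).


String 1: 'lapzz'
String 2: 'lapzh'
Compare position by position:
pos 0: 'l' vs 'l' match
pos 1: 'a' vs 'a' match
pos 2: 'p' vs 'p' match
pos 3: 'z' vs 'z' match
pos 4: 'z' vs 'h' differ -> stop
Longest common prefix: "lapz" (length 4)


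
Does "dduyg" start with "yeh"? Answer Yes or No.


Input string: 'dduyg'
Prefix to check: 'yeh'
First 3 characters of input: 'ddu'
Match: False
Result: No


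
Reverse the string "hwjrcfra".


Input string: 'hwjrcfra'
Operation: reverse character order
Original order: 'h' -> 'w' -> 'j' -> 'r' -> 'c' -> 'f' -> 'r' -> 'a'
Reversed order: 'a' -> 'r' -> 'f' -> 'c' -> 'r' -> 'j' -> 'w' -> 'h'
Result: arfcrjwh


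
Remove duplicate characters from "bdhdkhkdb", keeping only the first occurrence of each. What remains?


Input: 'bdhdkhkdb'
Operation: keep first occurrence of each character
Scan: s[0]='b' new -> keep; s[1]='d' new -> keep; s[2]='h' new -> keep; s[3]='d' seen -> skip; s[4]='k' new -> keep; s[5]='h' seen -> skip; s[6]='k' seen -> skip; s[7]='d' seen -> skip; s[8]='b' seen -> skip
Result: bdhk


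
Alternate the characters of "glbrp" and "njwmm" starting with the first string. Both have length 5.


String 1: 'glbrp'
String 2: 'njwmm'
Operation: alternate characters
Pairs: 'g'+'n', 'l'+'j', 'b'+'w', 'r'+'m', 'p'+'m'
Result: gnljbwrmpm


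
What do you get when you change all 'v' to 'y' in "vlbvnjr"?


Input string: 'vlbvnjr'
Operation: replace 'v' with 'y'
Positions of 'v': 0, 3
After replacement: ylbynjr


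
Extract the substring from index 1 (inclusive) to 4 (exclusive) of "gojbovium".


Input string: 'gojbovium'
Operation: slice [1:4]
Extract characters: s[1]='o', s[2]='j', s[3]='b'
Result: ojb


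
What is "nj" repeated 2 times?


Input string: 'nj'
Operation: repeat 2 times
Concatenation: 'nj' + 'nj'
Result: njnj


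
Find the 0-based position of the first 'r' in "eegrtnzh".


Input string: 'eegrtnzh'
Target: 'r'
Scanning left to right: s[0]='e', s[1]='e', s[2]='g', s[3]='r'
First match at index: 3


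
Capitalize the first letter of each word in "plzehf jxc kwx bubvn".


Input string: 'plzehf jxc kwx bubvn'
Operation: capitalize first letter of each word
Word transformations: 'plzehf'->'Plzehf', 'jxc'->'Jxc', 'kwx'->'Kwx', 'bubvn'->'Bubvn'
Result: Plzehf Jxc Kwx Bubvn


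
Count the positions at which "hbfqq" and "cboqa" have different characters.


String 1: 'hbfqq'
String 2: 'cboqa'
Compare each position: pos 0: 'h'!='c', pos 1: 'b'=='b', pos 2: 'f'!='o', pos 3: 'q'=='q', pos 4: 'q'!='a'
Differing positions: 3
Hamming distance: 3


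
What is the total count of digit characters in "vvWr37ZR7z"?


Input string: 'vvWr37ZR7z'
Operation: count digit characters (0-9)
Scan: 'v', 'v', 'W', 'r', '3'(digit), '7'(digit), 'Z', 'R', '7'(digit), 'z'
Digits found: 3
Result: 3


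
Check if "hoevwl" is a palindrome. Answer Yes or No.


Input string: 'hoevwl'
Reversed: 'lwveoh'
Compare pairs: s[0]='h' vs s[5]='l' (mismatch), s[1]='o' vs s[4]='w' (mismatch), s[2]='e' vs s[3]='v' (mismatch)
Palindrome: No


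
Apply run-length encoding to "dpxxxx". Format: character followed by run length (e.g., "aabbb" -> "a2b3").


Input: 'dpxxxx'
Operation: identify consecutive runs
Runs: 'd' -> d1, 'p' -> p1, 'xxxx' -> x4
Encoded: d1p1x4


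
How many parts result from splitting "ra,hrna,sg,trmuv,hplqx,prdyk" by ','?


Input string: 'ra,hrna,sg,trmuv,hplqx,prdyk'
Delimiter: ','
Split result: 'ra', 'hrna', 'sg', 'trmuv', 'hplqx', 'prdyk'
Number of parts: 6


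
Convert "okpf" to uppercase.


Input string: 'okpf'
Operation: convert each letter to uppercase
Mapping: 'o'->'O', 'k'->'K', 'p'->'P', 'f'->'F'
Result: OKPF


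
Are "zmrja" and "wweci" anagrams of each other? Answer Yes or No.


String 1: 'zmrja' -> sorted: 'ajmrz'
String 2: 'wweci' -> sorted: 'ceiww'
Compare sorted forms: 'ajmrz' != 'ceiww'
Anagram: No


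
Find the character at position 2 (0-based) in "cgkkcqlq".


Input string: 'cgkkcqlq'
Operation: get character at index 2
Index mapping: s[0]='c', s[1]='g', s[2]='k'
Result: 'k'


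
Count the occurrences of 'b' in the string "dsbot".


Input string: 'dsbot'
Target character: 'b'
Scan each position: s[2]='b'
Matches found at indices: 2
Total: 1


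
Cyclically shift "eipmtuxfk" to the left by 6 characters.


Input: 'eipmtuxfk', shift = 6
Operation: split at index 6 and swap parts
Front part s[0:6] = 'eipmtu'
Back part s[6:] = 'xfk'
Rotated = back + front = 'xfk' + 'eipmtu'
Result: xfkeipmtu


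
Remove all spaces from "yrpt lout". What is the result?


Input string: 'yrpt lout'
Operation: remove all spaces
Words: 'yrpt', 'lout'
Join without spaces: yrptlout


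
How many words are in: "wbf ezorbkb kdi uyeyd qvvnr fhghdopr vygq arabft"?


Input string: 'wbf ezorbkb kdi uyeyd qvvnr fhghdopr vygq arabft'
Operation: split by spaces
Words found: 'wbf', 'ezorbkb', 'kdi', 'uyeyd', 'qvvnr', 'fhghdopr', 'vygq', 'arabft'
Word count: 8


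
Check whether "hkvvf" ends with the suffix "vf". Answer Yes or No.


Input string: 'hkvvf'
Suffix to check: 'vf'
Last 2 characters of input: 'vf'
Match: True
Result: Yes


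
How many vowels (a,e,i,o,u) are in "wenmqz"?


Input string: 'wenmqz'
Operation: count vowels (a, e, i, o, u)
Scan: s[0]='w', s[1]='e' (vowel), s[2]='n', s[3]='m', s[4]='q', s[5]='z'
Vowels found: 1
Result: 1


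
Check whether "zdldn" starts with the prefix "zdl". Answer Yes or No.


Input string: 'zdldn'
Prefix to check: 'zdl'
First 3 characters of input: 'zdl'
Match: True
Result: Yes


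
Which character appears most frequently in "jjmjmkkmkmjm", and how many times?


Input: 'jjmjmkkmkmjm'
Operation: tally each character
Counts: 'j':4, 'k':3, 'm':5
Maximum: 'm' appears 5 times


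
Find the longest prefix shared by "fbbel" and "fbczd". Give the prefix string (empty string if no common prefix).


String 1: 'fbbel'
String 2: 'fbczd'
Compare position by position:
pos 0: 'f' vs 'f' match
pos 1: 'b' vs 'b' match
pos 2: 'b' vs 'c' differ -> stop
Longest common prefix: "fb" (length 2)


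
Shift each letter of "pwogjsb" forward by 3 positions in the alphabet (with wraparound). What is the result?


Input: 'pwogjsb', shift = 3
Operation: for each letter, (position + 3) mod 26
Mapping: 'p'(15+3=18)->'s', 'w'(22+3=25)->'z', 'o'(14+3=17)->'r', 'g'(6+3=9)->'j', 'j'(9+3=12)->'m', 's'(18+3=21)->'v', 'b'(1+3=4)->'e'
Result: szrjmve


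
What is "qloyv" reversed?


Input string: 'qloyv'
Operation: reverse character order
Original order: 'q' -> 'l' -> 'o' -> 'y' -> 'v'
Reversed order: 'v' -> 'y' -> 'o' -> 'l' -> 'q'
Result: vyolq


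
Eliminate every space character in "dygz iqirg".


Input string: 'dygz iqirg'
Operation: remove all spaces
Words: 'dygz', 'iqirg'
Join without spaces: dygziqirg


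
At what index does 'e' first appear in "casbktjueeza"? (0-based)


Input string: 'casbktjueeza'
Target: 'e'
Scanning left to right: s[0]='c', s[1]='a', s[2]='s', s[3]='b', s[4]='k', s[5]='t', s[6]='j', s[7]='u', s[8]='e'
First match at index: 8


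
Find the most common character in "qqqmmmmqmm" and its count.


Input: 'qqqmmmmqmm'
Operation: tally each character
Counts: 'm':6, 'q':4
Maximum: 'm' appears 6 times


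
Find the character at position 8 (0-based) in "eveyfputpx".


Input string: 'eveyfputpx'
Operation: get character at index 8
Index mapping: s[0]='e', s[1]='v', s[2]='e', s[3]='y', s[4]='f', s[5]='p', s[6]='u', s[7]='t', s[8]='p'
Result: 'p'


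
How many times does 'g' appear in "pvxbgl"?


Input string: 'pvxbgl'
Target character: 'g'
Scan each position: s[4]='g'
Matches found at indices: 4
Total: 1


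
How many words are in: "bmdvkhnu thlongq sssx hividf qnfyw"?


Input string: 'bmdvkhnu thlongq sssx hividf qnfyw'
Operation: split by spaces
Words found: 'bmdvkhnu', 'thlongq', 'sssx', 'hividf', 'qnfyw'
Word count: 5


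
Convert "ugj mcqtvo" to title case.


Input string: 'ugj mcqtvo'
Operation: capitalize first letter of each word
Word transformations: 'ugj'->'Ugj', 'mcqtvo'->'Mcqtvo'
Result: Ugj Mcqtvo


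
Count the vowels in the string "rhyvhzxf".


Input string: 'rhyvhzxf'
Operation: count vowels (a, e, i, o, u)
Scan: s[0]='r', s[1]='h', s[2]='y', s[3]='v', s[4]='h', s[5]='z', s[6]='x', s[7]='f'
Vowels found: 0
Result: 0


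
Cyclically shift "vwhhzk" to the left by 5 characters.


Input: 'vwhhzk', shift = 5
Operation: split at index 5 and swap parts
Front part s[0:5] = 'vwhhz'
Back part s[5:] = 'k'
Rotated = back + front = 'k' + 'vwhhz'
Result: kvwhhz


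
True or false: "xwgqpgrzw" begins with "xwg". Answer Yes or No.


Input string: 'xwgqpgrzw'
Prefix to check: 'xwg'
First 3 characters of input: 'xwg'
Match: True
Result: Yes


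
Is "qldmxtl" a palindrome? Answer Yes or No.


Input string: 'qldmxtl'
Reversed: 'ltxmdlq'
Compare pairs: s[0]='q' vs s[6]='l' (mismatch), s[1]='l' vs s[5]='t' (mismatch), s[2]='d' vs s[4]='x' (mismatch)
Palindrome: No


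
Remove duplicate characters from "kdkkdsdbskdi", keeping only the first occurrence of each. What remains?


Input: 'kdkkdsdbskdi'
Operation: keep first occurrence of each character
Scan: s[0]='k' new -> keep; s[1]='d' new -> keep; s[2]='k' seen -> skip; s[3]='k' seen -> skip; s[4]='d' seen -> skip; s[5]='s' new -> keep; s[6]='d' seen -> skip; s[7]='b' new -> keep; s[8]='s' seen -> skip; s[9]='k' seen -> skip; s[10]='d' seen -> skip; s[11]='i' new -> keep
Result: kdsbi


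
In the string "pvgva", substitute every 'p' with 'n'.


Input string: 'pvgva'
Operation: replace 'p' with 'n'
Positions of 'p': 0
After replacement: nvgva


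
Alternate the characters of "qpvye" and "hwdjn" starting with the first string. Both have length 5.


String 1: 'qpvye'
String 2: 'hwdjn'
Operation: alternate characters
Pairs: 'q'+'h', 'p'+'w', 'v'+'d', 'y'+'j', 'e'+'n'
Result: qhpwvdyjen


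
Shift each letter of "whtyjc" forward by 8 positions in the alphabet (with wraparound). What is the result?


Input: 'whtyjc', shift = 8
Operation: for each letter, (position + 8) mod 26
Mapping: 'w'(22+8=30, 30 mod 26=4)->'e', 'h'(7+8=15)->'p', 't'(19+8=27, 27 mod 26=1)->'b', 'y'(24+8=32, 32 mod 26=6)->'g', 'j'(9+8=17)->'r', 'c'(2+8=10)->'k'
Result: epbgrk


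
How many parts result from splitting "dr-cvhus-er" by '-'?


Input string: 'dr-cvhus-er'
Delimiter: '-'
Split result: 'dr', 'cvhus', 'er'
Number of parts: 3


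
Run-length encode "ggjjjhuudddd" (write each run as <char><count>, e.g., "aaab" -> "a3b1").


Input: 'ggjjjhuudddd'
Operation: identify consecutive runs
Runs: 'gg' -> g2, 'jjj' -> j3, 'h' -> h1, 'uu' -> u2, 'dddd' -> d4
Encoded: g2j3h1u2d4


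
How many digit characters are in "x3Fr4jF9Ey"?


Input string: 'x3Fr4jF9Ey'
Operation: count digit characters (0-9)
Scan: 'x', '3'(digit), 'F', 'r', '4'(digit), 'j', 'F', '9'(digit), 'E', 'y'
Digits found: 3
Result: 3


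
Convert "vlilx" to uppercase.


Input string: 'vlilx'
Operation: convert each letter to uppercase
Mapping: 'v'->'V', 'l'->'L', 'i'->'I', 'l'->'L', 'x'->'X'
Result: VLILX


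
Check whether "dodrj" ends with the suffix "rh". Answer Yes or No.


Input string: 'dodrj'
Suffix to check: 'rh'
Last 2 characters of input: 'rj'
Match: False
Result: No


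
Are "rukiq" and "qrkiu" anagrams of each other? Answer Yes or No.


String 1: 'rukiq' -> sorted: 'ikqru'
String 2: 'qrkiu' -> sorted: 'ikqru'
Compare sorted forms: 'ikqru' == 'ikqru'
Anagram: Yes


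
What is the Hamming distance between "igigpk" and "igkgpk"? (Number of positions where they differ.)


String 1: 'igigpk'
String 2: 'igkgpk'
Compare each position: pos 0: 'i'=='i', pos 1: 'g'=='g', pos 2: 'i'!='k', pos 3: 'g'=='g', pos 4: 'p'=='p', pos 5: 'k'=='k'
Differing positions: 1
Hamming distance: 1


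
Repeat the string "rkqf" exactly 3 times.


Input string: 'rkqf'
Operation: repeat 3 times
Concatenation: 'rkqf' + 'rkqf' + 'rkqf'
Result: rkqfrkqfrkqf


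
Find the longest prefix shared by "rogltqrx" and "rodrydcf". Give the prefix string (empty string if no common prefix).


String 1: 'rogltqrx'
String 2: 'rodrydcf'
Compare position by position:
pos 0: 'r' vs 'r' match
pos 1: 'o' vs 'o' match
pos 2: 'g' vs 'd' differ -> stop
Longest common prefix: "ro" (length 2)


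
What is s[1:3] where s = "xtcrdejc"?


Input string: 'xtcrdejc'
Operation: slice [1:3]
Extract characters: s[1]='t', s[2]='c'
Result: tc


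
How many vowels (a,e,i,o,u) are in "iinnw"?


Input string: 'iinnw'
Operation: count vowels (a, e, i, o, u)
Scan: s[0]='i' (vowel), s[1]='i' (vowel), s[2]='n', s[3]='n', s[4]='w'
Vowels found: 2
Result: 2


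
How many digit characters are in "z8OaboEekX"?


Input string: 'z8OaboEekX'
Operation: count digit characters (0-9)
Scan: 'z', '8'(digit), 'O', 'a', 'b', 'o', 'E', 'e', 'k', 'X'
Digits found: 1
Result: 1


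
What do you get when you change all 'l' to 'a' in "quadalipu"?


Input string: 'quadalipu'
Operation: replace 'l' with 'a'
Positions of 'l': 5
After replacement: quadaaipu


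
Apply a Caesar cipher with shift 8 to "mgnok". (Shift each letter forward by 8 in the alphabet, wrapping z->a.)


Input: 'mgnok', shift = 8
Operation: for each letter, (position + 8) mod 26
Mapping: 'm'(12+8=20)->'u', 'g'(6+8=14)->'o', 'n'(13+8=21)->'v', 'o'(14+8=22)->'w', 'k'(10+8=18)->'s'
Result: uovws


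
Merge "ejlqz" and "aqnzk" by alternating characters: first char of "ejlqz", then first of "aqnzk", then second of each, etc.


String 1: 'ejlqz'
String 2: 'aqnzk'
Operation: alternate characters
Pairs: 'e'+'a', 'j'+'q', 'l'+'n', 'q'+'z', 'z'+'k'
Result: eajqlnqzzk


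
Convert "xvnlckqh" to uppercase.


Input string: 'xvnlckqh'
Operation: convert each letter to uppercase
Mapping: 'x'->'X', 'v'->'V', 'n'->'N', 'l'->'L', 'c'->'C', 'k'->'K', 'q'->'Q', 'h'->'H'
Result: XVNLCKQH


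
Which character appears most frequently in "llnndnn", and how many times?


Input: 'llnndnn'
Operation: tally each character
Counts: 'd':1, 'l':2, 'n':4
Maximum: 'n' appears 4 times


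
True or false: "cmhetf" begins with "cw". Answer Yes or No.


Input string: 'cmhetf'
Prefix to check: 'cw'
First 2 characters of input: 'cm'
Match: False
Result: No


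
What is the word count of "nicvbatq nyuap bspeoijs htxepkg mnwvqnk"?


Input string: 'nicvbatq nyuap bspeoijs htxepkg mnwvqnk'
Operation: split by spaces
Words found: 'nicvbatq', 'nyuap', 'bspeoijs', 'htxepkg', 'mnwvqnk'
Word count: 5


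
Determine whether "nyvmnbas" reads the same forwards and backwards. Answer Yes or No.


Input string: 'nyvmnbas'
Reversed: 'sabnmvyn'
Compare pairs: s[0]='n' vs s[7]='s' (mismatch), s[1]='y' vs s[6]='a' (mismatch), s[2]='v' vs s[5]='b' (mismatch), s[3]='m' vs s[4]='n' (mismatch)
Palindrome: No


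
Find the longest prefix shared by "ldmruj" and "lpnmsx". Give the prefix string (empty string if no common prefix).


String 1: 'ldmruj'
String 2: 'lpnmsx'
Compare position by position:
pos 0: 'l' vs 'l' match
pos 1: 'd' vs 'p' differ -> stop
Longest common prefix: "l" (length 1)


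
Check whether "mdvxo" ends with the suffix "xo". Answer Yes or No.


Input string: 'mdvxo'
Suffix to check: 'xo'
Last 2 characters of input: 'xo'
Match: True
Result: Yes


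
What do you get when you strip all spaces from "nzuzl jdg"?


Input string: 'nzuzl jdg'
Operation: remove all spaces
Words: 'nzuzl', 'jdg'
Join without spaces: nzuzljdg


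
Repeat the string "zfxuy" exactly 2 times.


Input string: 'zfxuy'
Operation: repeat 2 times
Concatenation: 'zfxuy' + 'zfxuy'
Result: zfxuyzfxuy


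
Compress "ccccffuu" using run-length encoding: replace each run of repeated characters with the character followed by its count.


Input: 'ccccffuu'
Operation: identify consecutive runs
Runs: 'cccc' -> c4, 'ff' -> f2, 'uu' -> u2
Encoded: c4f2u2


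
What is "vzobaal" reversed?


Input string: 'vzobaal'
Operation: reverse character order
Original order: 'v' -> 'z' -> 'o' -> 'b' -> 'a' -> 'a' -> 'l'
Reversed order: 'l' -> 'a' -> 'a' -> 'b' -> 'o' -> 'z' -> 'v'
Result: laabozv


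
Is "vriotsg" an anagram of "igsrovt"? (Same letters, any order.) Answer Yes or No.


String 1: 'igsrovt' -> sorted: 'giorstv'
String 2: 'vriotsg' -> sorted: 'giorstv'
Compare sorted forms: 'giorstv' == 'giorstv'
Anagram: Yes


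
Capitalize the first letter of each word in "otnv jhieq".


Input string: 'otnv jhieq'
Operation: capitalize first letter of each word
Word transformations: 'otnv'->'Otnv', 'jhieq'->'Jhieq'
Result: Otnv Jhieq


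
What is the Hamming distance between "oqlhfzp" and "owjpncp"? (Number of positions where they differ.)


String 1: 'oqlhfzp'
String 2: 'owjpncp'
Compare each position: pos 0: 'o'=='o', pos 1: 'q'!='w', pos 2: 'l'!='j', pos 3: 'h'!='p', pos 4: 'f'!='n', pos 5: 'z'!='c', pos 6: 'p'=='p'
Differing positions: 5
Hamming distance: 5


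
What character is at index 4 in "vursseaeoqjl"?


Input string: 'vursseaeoqjl'
Operation: get character at index 4
Index mapping: s[0]='v', s[1]='u', s[2]='r', s[3]='s', s[4]='s'
Result: 's'


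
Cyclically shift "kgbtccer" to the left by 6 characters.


Input: 'kgbtccer', shift = 6
Operation: split at index 6 and swap parts
Front part s[0:6] = 'kgbtcc'
Back part s[6:] = 'er'
Rotated = back + front = 'er' + 'kgbtcc'
Result: erkgbtcc


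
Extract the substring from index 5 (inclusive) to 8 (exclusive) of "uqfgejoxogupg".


Input string: 'uqfgejoxogupg'
Operation: slice [5:8]
Extract characters: s[5]='j', s[6]='o', s[7]='x'
Result: jox


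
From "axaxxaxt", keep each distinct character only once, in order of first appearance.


Input: 'axaxxaxt'
Operation: keep first occurrence of each character
Scan: s[0]='a' new -> keep; s[1]='x' new -> keep; s[2]='a' seen -> skip; s[3]='x' seen -> skip; s[4]='x' seen -> skip; s[5]='a' seen -> skip; s[6]='x' seen -> skip; s[7]='t' new -> keep
Result: axt


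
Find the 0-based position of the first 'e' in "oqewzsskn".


Input string: 'oqewzsskn'
Target: 'e'
Scanning left to right: s[0]='o', s[1]='q', s[2]='e'
First match at index: 2


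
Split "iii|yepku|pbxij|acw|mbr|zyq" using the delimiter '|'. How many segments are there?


Input string: 'iii|yepku|pbxij|acw|mbr|zyq'
Delimiter: '|'
Split result: 'iii', 'yepku', 'pbxij', 'acw', 'mbr', 'zyq'
Number of parts: 6


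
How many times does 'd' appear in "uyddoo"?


Input string: 'uyddoo'
Target character: 'd'
Scan each position: s[2]='d', s[3]='d'
Matches found at indices: 2, 3
Total: 2


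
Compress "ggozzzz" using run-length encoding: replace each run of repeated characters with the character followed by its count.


Input: 'ggozzzz'
Operation: identify consecutive runs
Runs: 'gg' -> g2, 'o' -> o1, 'zzzz' -> z4
Encoded: g2o1z4


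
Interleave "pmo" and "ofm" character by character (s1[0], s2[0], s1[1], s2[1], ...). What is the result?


String 1: 'pmo'
String 2: 'ofm'
Operation: alternate characters
Pairs: 'p'+'o', 'm'+'f', 'o'+'m'
Result: pomfom


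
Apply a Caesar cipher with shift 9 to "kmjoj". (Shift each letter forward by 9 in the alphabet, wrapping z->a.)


Input: 'kmjoj', shift = 9
Operation: for each letter, (position + 9) mod 26
Mapping: 'k'(10+9=19)->'t', 'm'(12+9=21)->'v', 'j'(9+9=18)->'s', 'o'(14+9=23)->'x', 'j'(9+9=18)->'s'
Result: tvsxs


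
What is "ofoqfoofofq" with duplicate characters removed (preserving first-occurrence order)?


Input: 'ofoqfoofofq'
Operation: keep first occurrence of each character
Scan: s[0]='o' new -> keep; s[1]='f' new -> keep; s[2]='o' seen -> skip; s[3]='q' new -> keep; s[4]='f' seen -> skip; s[5]='o' seen -> skip; s[6]='o' seen -> skip; s[7]='f' seen -> skip; s[8]='o' seen -> skip; s[9]='f' seen -> skip; s[10]='q' seen -> skip
Result: ofq


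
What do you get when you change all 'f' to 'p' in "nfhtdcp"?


Input string: 'nfhtdcp'
Operation: replace 'f' with 'p'
Positions of 'f': 1
After replacement: nphtdcp


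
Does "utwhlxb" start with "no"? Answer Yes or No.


Input string: 'utwhlxb'
Prefix to check: 'no'
First 2 characters of input: 'ut'
Match: False
Result: No


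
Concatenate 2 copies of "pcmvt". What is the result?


Input string: 'pcmvt'
Operation: repeat 2 times
Concatenation: 'pcmvt' + 'pcmvt'
Result: pcmvtpcmvt


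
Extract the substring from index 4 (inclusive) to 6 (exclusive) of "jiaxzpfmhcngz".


Input string: 'jiaxzpfmhcngz'
Operation: slice [4:6]
Extract characters: s[4]='z', s[5]='p'
Result: zp


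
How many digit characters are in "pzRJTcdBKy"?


Input string: 'pzRJTcdBKy'
Operation: count digit characters (0-9)
Scan: 'p', 'z', 'R', 'J', 'T', 'c', 'd', 'B', 'K', 'y'
Digits found: 0
Result: 0


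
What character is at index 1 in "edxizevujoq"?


Input string: 'edxizevujoq'
Operation: get character at index 1
Index mapping: s[0]='e', s[1]='d'
Result: 'd'


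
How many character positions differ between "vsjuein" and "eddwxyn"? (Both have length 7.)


String 1: 'vsjuein'
String 2: 'eddwxyn'
Compare each position: pos 0: 'v'!='e', pos 1: 's'!='d', pos 2: 'j'!='d', pos 3: 'u'!='w', pos 4: 'e'!='x', pos 5: 'i'!='y', pos 6: 'n'=='n'
Differing positions: 6
Hamming distance: 6


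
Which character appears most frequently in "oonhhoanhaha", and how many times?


Input: 'oonhhoanhaha'
Operation: tally each character
Counts: 'a':3, 'h':4, 'n':2, 'o':3
Maximum: 'h' appears 4 times


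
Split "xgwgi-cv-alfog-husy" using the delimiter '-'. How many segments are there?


Input string: 'xgwgi-cv-alfog-husy'
Delimiter: '-'
Split result: 'xgwgi', 'cv', 'alfog', 'husy'
Number of parts: 4


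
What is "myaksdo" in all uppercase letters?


Input string: 'myaksdo'
Operation: convert each letter to uppercase
Mapping: 'm'->'M', 'y'->'Y', 'a'->'A', 'k'->'K', 's'->'S', 'd'->'D', 'o'->'O'
Result: MYAKSDO


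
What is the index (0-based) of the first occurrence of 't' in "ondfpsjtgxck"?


Input string: 'ondfpsjtgxck'
Target: 't'
Scanning left to right: s[0]='o', s[1]='n', s[2]='d', s[3]='f', s[4]='p', s[5]='s', s[6]='j', s[7]='t'
First match at index: 7


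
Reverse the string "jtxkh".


Input string: 'jtxkh'
Operation: reverse character order
Original order: 'j' -> 't' -> 'x' -> 'k' -> 'h'
Reversed order: 'h' -> 'k' -> 'x' -> 't' -> 'j'
Result: hkxtj


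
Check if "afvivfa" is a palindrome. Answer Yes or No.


Input string: 'afvivfa'
Reversed: 'afvivfa'
Compare pairs: s[0]='a' vs s[6]='a' (match), s[1]='f' vs s[5]='f' (match), s[2]='v' vs s[4]='v' (match)
Palindrome: Yes


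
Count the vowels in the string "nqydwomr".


Input string: 'nqydwomr'
Operation: count vowels (a, e, i, o, u)
Scan: s[0]='n', s[1]='q', s[2]='y', s[3]='d', s[4]='w', s[5]='o' (vowel), s[6]='m', s[7]='r'
Vowels found: 1
Result: 1


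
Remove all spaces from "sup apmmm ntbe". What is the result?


Input string: 'sup apmmm ntbe'
Operation: remove all spaces
Words: 'sup', 'apmmm', 'ntbe'
Join without spaces: supapmmmntbe


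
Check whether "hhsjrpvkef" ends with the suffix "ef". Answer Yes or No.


Input string: 'hhsjrpvkef'
Suffix to check: 'ef'
Last 2 characters of input: 'ef'
Match: True
Result: Yes


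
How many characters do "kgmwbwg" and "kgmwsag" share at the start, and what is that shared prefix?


String 1: 'kgmwbwg'
String 2: 'kgmwsag'
Compare position by position:
pos 0: 'k' vs 'k' match
pos 1: 'g' vs 'g' match
pos 2: 'm' vs 'm' match
pos 3: 'w' vs 'w' match
pos 4: 'b' vs 's' differ -> stop
Longest common prefix: "kgmw" (length 4)


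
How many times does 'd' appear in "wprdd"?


Input string: 'wprdd'
Target character: 'd'
Scan each position: s[3]='d', s[4]='d'
Matches found at indices: 3, 4
Total: 2


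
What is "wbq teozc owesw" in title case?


Input string: 'wbq teozc owesw'
Operation: capitalize first letter of each word
Word transformations: 'wbq'->'Wbq', 'teozc'->'Teozc', 'owesw'->'Owesw'
Result: Wbq Teozc Owesw


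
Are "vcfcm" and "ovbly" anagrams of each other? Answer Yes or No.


String 1: 'vcfcm' -> sorted: 'ccfmv'
String 2: 'ovbly' -> sorted: 'blovy'
Compare sorted forms: 'ccfmv' != 'blovy'
Anagram: No


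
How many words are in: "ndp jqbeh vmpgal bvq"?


Input string: 'ndp jqbeh vmpgal bvq'
Operation: split by spaces
Words found: 'ndp', 'jqbeh', 'vmpgal', 'bvq'
Word count: 4


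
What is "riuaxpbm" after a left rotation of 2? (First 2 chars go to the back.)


Input: 'riuaxpbm', shift = 2
Operation: split at index 2 and swap parts
Front part s[0:2] = 'ri'
Back part s[2:] = 'uaxpbm'
Rotated = back + front = 'uaxpbm' + 'ri'
Result: uaxpbmri


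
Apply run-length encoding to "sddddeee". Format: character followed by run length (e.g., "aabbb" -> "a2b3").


Input: 'sddddeee'
Operation: identify consecutive runs
Runs: 's' -> s1, 'dddd' -> d4, 'eee' -> e3
Encoded: s1d4e3


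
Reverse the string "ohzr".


Input string: 'ohzr'
Operation: reverse character order
Original order: 'o' -> 'h' -> 'z' -> 'r'
Reversed order: 'r' -> 'z' -> 'h' -> 'o'
Result: rzho


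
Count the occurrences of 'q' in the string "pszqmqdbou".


Input string: 'pszqmqdbou'
Target character: 'q'
Scan each position: s[3]='q', s[5]='q'
Matches found at indices: 3, 5
Total: 2


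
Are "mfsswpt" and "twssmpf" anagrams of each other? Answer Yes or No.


String 1: 'mfsswpt' -> sorted: 'fmpsstw'
String 2: 'twssmpf' -> sorted: 'fmpsstw'
Compare sorted forms: 'fmpsstw' == 'fmpsstw'
Anagram: Yes


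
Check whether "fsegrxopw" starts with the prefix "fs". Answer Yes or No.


Input string: 'fsegrxopw'
Prefix to check: 'fs'
First 2 characters of input: 'fs'
Match: True
Result: Yes


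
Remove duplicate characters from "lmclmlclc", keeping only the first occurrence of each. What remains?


Input: 'lmclmlclc'
Operation: keep first occurrence of each character
Scan: s[0]='l' new -> keep; s[1]='m' new -> keep; s[2]='c' new -> keep; s[3]='l' seen -> skip; s[4]='m' seen -> skip; s[5]='l' seen -> skip; s[6]='c' seen -> skip; s[7]='l' seen -> skip; s[8]='c' seen -> skip
Result: lmc


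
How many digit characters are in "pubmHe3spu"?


Input string: 'pubmHe3spu'
Operation: count digit characters (0-9)
Scan: 'p', 'u', 'b', 'm', 'H', 'e', '3'(digit), 's', 'p', 'u'
Digits found: 1
Result: 1


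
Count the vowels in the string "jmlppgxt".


Input string: 'jmlppgxt'
Operation: count vowels (a, e, i, o, u)
Scan: s[0]='j', s[1]='m', s[2]='l', s[3]='p', s[4]='p', s[5]='g', s[6]='x', s[7]='t'
Vowels found: 0
Result: 0


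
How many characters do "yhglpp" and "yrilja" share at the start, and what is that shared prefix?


String 1: 'yhglpp'
String 2: 'yrilja'
Compare position by position:
pos 0: 'y' vs 'y' match
pos 1: 'h' vs 'r' differ -> stop
Longest common prefix: "y" (length 1)


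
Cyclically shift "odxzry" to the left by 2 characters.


Input: 'odxzry', shift = 2
Operation: split at index 2 and swap parts
Front part s[0:2] = 'od'
Back part s[2:] = 'xzry'
Rotated = back + front = 'xzry' + 'od'
Result: xzryod


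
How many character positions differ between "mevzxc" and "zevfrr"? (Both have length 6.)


String 1: 'mevzxc'
String 2: 'zevfrr'
Compare each position: pos 0: 'm'!='z', pos 1: 'e'=='e', pos 2: 'v'=='v', pos 3: 'z'!='f', pos 4: 'x'!='r', pos 5: 'c'!='r'
Differing positions: 4
Hamming distance: 4


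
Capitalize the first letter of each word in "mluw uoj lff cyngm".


Input string: 'mluw uoj lff cyngm'
Operation: capitalize first letter of each word
Word transformations: 'mluw'->'Mluw', 'uoj'->'Uoj', 'lff'->'Lff', 'cyngm'->'Cyngm'
Result: Mluw Uoj Lff Cyngm


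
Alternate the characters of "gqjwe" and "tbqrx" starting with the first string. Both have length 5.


String 1: 'gqjwe'
String 2: 'tbqrx'
Operation: alternate characters
Pairs: 'g'+'t', 'q'+'b', 'j'+'q', 'w'+'r', 'e'+'x'
Result: gtqbjqwrex


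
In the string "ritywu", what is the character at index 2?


Input string: 'ritywu'
Operation: get character at index 2
Index mapping: s[0]='r', s[1]='i', s[2]='t'
Result: 't'


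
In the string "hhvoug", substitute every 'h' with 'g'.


Input string: 'hhvoug'
Operation: replace 'h' with 'g'
Positions of 'h': 0, 1
After replacement: ggvoug
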